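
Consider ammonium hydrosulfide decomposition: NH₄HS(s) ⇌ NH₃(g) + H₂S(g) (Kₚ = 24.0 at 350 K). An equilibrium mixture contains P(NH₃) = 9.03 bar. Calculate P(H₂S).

P(H₂S) = 2.66 bar

(NH₄HS is a pure solid — omitted from Kₚ.)
At equilibrium, Kₚ = P(NH₃)·P(H₂S) = 24.0.
(9.03)·(P(H₂S)) = 24.0
P(H₂S) = 2.66 bar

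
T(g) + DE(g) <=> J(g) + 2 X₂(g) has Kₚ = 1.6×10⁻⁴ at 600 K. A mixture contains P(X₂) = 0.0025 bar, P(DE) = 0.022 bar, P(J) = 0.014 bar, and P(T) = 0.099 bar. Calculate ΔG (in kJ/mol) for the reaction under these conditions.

Qₚ = P(J)·P(X₂)² / (P(T)·P(DE)) = (0.014)·(0.0025)² / ((0.099)·(0.022)) = 4.02×10⁻⁵
ΔG = RT ln(Qₚ/Kₚ) = (8.314 J mol⁻¹ K⁻¹)(600 K) × ln(4.02×10⁻⁵/1.6×10⁻⁴)
   = (4.988 kJ/mol)(-1.381) = -6.89 kJ/mol
ΔG < 0, so the forward reaction is spontaneous (proceeds forward).

ΔG = -6.89 kJ/mol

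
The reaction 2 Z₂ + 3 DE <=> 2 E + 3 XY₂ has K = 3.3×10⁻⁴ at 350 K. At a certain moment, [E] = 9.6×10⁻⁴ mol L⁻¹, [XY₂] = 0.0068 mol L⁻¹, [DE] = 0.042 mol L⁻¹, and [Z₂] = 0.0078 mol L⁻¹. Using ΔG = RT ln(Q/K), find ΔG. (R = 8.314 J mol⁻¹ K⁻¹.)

ΔG = -4.76 kJ/mol

Q = [E]²·[XY₂]³ / ([Z₂]²·[DE]³) = (9.6×10⁻⁴)²·(0.0068)³ / ((0.0078)²·(0.042)³) = 6.43×10⁻⁵
ΔG = RT ln(Q/K) = (8.314 J mol⁻¹ K⁻¹)(350 K) × ln(6.43×10⁻⁵/3.3×10⁻⁴)
   = (2.910 kJ/mol)(-1.636) = -4.76 kJ/mol
ΔG < 0, so the forward reaction is spontaneous (proceeds forward).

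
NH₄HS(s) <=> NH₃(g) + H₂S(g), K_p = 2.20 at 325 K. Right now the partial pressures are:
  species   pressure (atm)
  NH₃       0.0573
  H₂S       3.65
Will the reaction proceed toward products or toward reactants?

forward (toward products)

(NH₄HS is a pure solid — omitted from Q_p.)
Q_p = P(NH₃)·P(H₂S) = (0.0573)·(3.65) = 0.209
Q_p = 0.209 < K_p = 2.20, so the forward reaction proceeds.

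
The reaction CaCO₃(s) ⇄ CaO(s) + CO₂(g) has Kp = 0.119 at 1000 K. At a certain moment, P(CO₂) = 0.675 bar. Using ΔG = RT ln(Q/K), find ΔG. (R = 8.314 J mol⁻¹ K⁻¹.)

(CaCO₃, CaO are pure solids — omitted from Qp.)
Qp = P(CO₂) = 0.675
ΔG = RT ln(Qp/Kp) = (8.314 J mol⁻¹ K⁻¹)(1000 K) × ln(0.675/0.119)
   = (8.314 kJ/mol)(1.736) = 14.4 kJ/mol
ΔG > 0, so the forward reaction is non-spontaneous (proceeds in reverse).

ΔG = 14.4 kJ/mol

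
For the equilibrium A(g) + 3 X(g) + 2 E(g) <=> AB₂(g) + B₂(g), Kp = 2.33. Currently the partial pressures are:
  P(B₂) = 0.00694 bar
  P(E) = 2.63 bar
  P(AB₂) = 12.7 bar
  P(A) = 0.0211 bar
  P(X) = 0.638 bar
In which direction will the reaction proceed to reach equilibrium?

no net change (already at equilibrium)

Qp = P(AB₂)·P(B₂) / (P(A)·P(X)³·P(E)²) = (12.7)·(0.00694) / ((0.0211)·(0.638)³·(2.63)²) = 2.33
Qp = 2.33 = Kp, so the system is already at equilibrium.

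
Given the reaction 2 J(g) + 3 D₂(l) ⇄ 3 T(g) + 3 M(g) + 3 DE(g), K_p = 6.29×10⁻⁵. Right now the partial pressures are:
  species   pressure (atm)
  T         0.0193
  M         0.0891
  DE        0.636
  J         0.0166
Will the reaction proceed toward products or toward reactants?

(D₂ is a pure liquid — omitted from Q_p.)
Q_p = P(T)³·P(M)³·P(DE)³ / P(J)² = (0.0193)³·(0.0891)³·(0.636)³ / (0.0166)² = 4.75×10⁻⁶
Q_p = 4.75×10⁻⁶ < K_p = 6.29×10⁻⁵, so the forward reaction proceeds.

in the forward direction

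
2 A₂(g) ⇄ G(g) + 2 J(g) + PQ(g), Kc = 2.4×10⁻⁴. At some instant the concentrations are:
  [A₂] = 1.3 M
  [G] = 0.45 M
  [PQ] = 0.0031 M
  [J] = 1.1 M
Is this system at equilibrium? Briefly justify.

Qc = [G]·[J]²·[PQ] / [A₂]² = (0.45)·(1.1)²·(0.0031) / (1.3)² = 0.0010
Qc = 0.0010 > Kc = 2.4×10⁻⁴: net reverse reaction.

no; Q > K, reaction proceeds in reverse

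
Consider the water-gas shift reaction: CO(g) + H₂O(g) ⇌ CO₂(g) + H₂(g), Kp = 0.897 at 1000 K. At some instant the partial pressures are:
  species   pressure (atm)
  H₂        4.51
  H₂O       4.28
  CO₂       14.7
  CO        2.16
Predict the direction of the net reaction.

reverse (toward reactants)

Qp = P(CO₂)·P(H₂) / (P(CO)·P(H₂O)) = (14.7)·(4.51) / ((2.16)·(4.28)) = 7.17
Qp = 7.17 > Kp = 0.897, so the reverse reaction proceeds.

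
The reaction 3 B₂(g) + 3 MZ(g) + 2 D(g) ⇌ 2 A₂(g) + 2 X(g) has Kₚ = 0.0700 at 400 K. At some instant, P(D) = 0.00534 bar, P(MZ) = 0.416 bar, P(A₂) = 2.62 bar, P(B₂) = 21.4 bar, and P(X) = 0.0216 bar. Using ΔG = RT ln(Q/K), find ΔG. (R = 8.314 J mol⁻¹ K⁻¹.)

ΔG = 2.73 kJ/mol

Qₚ = P(A₂)²·P(X)² / (P(B₂)³·P(MZ)³·P(D)²) = (2.62)²·(0.0216)² / ((21.4)³·(0.416)³·(0.00534)²) = 0.159
ΔG = RT ln(Qₚ/Kₚ) = (8.314 J mol⁻¹ K⁻¹)(400 K) × ln(0.159/0.0700)
   = (3.326 kJ/mol)(0.8204) = 2.73 kJ/mol
ΔG > 0, so the forward reaction is non-spontaneous (proceeds in reverse).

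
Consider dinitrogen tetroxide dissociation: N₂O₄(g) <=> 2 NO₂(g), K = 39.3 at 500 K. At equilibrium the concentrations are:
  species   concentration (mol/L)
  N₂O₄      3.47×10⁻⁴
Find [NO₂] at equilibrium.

[NO₂] = 0.117 mol/L

At equilibrium, K = [NO₂]² / [N₂O₄] = 39.3.
([NO₂])² / (3.47×10⁻⁴) = 39.3
[NO₂]² = 0.0136 ⇒ [NO₂] = 0.117 mol/L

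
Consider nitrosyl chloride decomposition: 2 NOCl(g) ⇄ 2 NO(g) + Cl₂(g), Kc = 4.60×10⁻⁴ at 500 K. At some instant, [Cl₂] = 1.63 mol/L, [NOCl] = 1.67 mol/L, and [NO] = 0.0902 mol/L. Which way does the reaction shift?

to the left

Qc = [NO]²·[Cl₂] / [NOCl]² = (0.0902)²·(1.63) / (1.67)² = 0.00476
Qc = 0.00476 > Kc = 4.60×10⁻⁴, so the reverse reaction proceeds.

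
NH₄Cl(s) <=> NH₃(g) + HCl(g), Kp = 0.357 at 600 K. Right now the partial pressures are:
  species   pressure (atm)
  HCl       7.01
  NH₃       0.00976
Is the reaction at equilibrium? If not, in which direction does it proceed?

in the forward direction

(NH₄Cl is a pure solid — omitted from Qp.)
Qp = P(NH₃)·P(HCl) = (0.00976)·(7.01) = 0.0684
Qp = 0.0684 < Kp = 0.357, so the forward reaction proceeds.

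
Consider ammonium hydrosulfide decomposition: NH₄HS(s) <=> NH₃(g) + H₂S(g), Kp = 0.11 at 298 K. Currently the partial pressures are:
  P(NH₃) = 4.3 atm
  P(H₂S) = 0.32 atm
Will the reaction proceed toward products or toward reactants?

(NH₄HS is a pure solid — omitted from Qp.)
Qp = P(NH₃)·P(H₂S) = (4.3)·(0.32) = 1.4
Qp = 1.4 > Kp = 0.11, so the reverse reaction proceeds.

in the reverse direction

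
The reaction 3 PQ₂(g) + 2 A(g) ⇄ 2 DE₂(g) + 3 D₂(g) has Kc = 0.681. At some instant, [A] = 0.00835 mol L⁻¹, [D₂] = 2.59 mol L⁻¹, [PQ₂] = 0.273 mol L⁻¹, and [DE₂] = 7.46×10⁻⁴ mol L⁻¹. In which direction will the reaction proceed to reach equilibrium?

toward reactants

Qc = [DE₂]²·[D₂]³ / ([PQ₂]³·[A]²) = (7.46×10⁻⁴)²·(2.59)³ / ((0.273)³·(0.00835)²) = 6.82
Qc = 6.82 > Kc = 0.681, so the reverse reaction proceeds.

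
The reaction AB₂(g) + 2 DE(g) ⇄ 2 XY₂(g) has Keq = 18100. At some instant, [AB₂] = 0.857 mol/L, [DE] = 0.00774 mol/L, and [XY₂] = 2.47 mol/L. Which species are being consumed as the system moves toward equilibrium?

Q = [XY₂]² / ([AB₂]·[DE]²) = (2.47)² / ((0.857)·(0.00774)²) = 1.19×10⁵
Q = 1.19×10⁵ > Keq = 18100: net reverse reaction.

XY₂ (products)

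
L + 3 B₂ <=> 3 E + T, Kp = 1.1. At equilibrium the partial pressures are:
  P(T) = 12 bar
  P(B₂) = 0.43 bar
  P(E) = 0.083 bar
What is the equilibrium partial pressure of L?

At equilibrium, Kp = P(E)³·P(T) / (P(L)·P(B₂)³) = 1.1.
(0.083)³·(12) / ((P(L))·(0.43)³) = 1.1
P(L) = 0.0785 = 0.078 bar

P(L) = 0.078 bar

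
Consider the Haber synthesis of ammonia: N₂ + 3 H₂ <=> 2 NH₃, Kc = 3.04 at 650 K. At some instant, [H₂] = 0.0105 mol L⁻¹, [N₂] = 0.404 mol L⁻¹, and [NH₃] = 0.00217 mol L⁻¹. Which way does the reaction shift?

Qc = [NH₃]² / ([N₂]·[H₂]³) = (0.00217)² / ((0.404)·(0.0105)³) = 10.1
Qc = 10.1 > Kc = 3.04, so the reverse reaction proceeds.

reverse (toward reactants)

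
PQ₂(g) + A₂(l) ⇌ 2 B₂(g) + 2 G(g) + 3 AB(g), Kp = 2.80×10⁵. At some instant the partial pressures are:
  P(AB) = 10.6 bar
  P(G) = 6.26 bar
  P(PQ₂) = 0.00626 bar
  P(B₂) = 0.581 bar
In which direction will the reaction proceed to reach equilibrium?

(A₂ is a pure liquid — omitted from Qp.)
Qp = P(B₂)²·P(G)²·P(AB)³ / P(PQ₂) = (0.581)²·(6.26)²·(10.6)³ / (0.00626) = 2.52×10⁶
Qp = 2.52×10⁶ > Kp = 2.80×10⁵, so the reverse reaction proceeds.

to the left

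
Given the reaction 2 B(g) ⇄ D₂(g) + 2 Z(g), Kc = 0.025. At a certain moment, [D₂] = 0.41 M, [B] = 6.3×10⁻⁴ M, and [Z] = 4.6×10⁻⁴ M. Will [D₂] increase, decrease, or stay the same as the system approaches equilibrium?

Qc = [D₂]·[Z]² / [B]² = (0.41)·(4.6×10⁻⁴)² / (6.3×10⁻⁴)² = 0.22
Qc = 0.22 > Kc = 0.025: net reverse reaction.
D₂ is a product, so it decreases.

decrease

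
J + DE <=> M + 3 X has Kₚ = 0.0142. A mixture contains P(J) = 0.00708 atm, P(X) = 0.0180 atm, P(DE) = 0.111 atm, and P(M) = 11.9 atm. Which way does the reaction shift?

Qₚ = P(M)·P(X)³ / (P(J)·P(DE)) = (11.9)·(0.0180)³ / ((0.00708)·(0.111)) = 0.0883
Qₚ = 0.0883 > Kₚ = 0.0142, so the reverse reaction proceeds.

in the reverse direction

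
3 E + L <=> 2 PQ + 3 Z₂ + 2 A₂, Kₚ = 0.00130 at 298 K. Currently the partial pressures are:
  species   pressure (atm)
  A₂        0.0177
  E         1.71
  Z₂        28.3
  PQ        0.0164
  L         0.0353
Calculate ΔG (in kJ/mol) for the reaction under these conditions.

Qₚ = P(PQ)²·P(Z₂)³·P(A₂)² / (P(E)³·P(L)) = (0.0164)²·(28.3)³·(0.0177)² / ((1.71)³·(0.0353)) = 0.0108
ΔG = RT ln(Qₚ/Kₚ) = (8.314 J mol⁻¹ K⁻¹)(298 K) × ln(0.0108/0.00130)
   = (2.478 kJ/mol)(2.117) = 5.25 kJ/mol
ΔG > 0, so the forward reaction is non-spontaneous (proceeds in reverse).

ΔG = 5.25 kJ/mol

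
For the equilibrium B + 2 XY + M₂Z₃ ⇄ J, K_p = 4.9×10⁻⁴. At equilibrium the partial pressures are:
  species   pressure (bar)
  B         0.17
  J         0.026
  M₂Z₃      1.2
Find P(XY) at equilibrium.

At equilibrium, K_p = P(J) / (P(B)·P(XY)²·P(M₂Z₃)) = 4.9×10⁻⁴.
(0.026) / ((0.17)·(P(XY))²·(1.2)) = 4.9×10⁻⁴
P(XY)² = 260 ⇒ P(XY) = 16 bar

P(XY) = 16 bar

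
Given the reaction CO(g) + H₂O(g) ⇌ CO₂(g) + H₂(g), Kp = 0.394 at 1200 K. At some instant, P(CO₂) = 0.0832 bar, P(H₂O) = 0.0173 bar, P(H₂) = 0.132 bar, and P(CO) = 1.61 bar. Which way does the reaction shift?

no net change (already at equilibrium)

Qp = P(CO₂)·P(H₂) / (P(CO)·P(H₂O)) = (0.0832)·(0.132) / ((1.61)·(0.0173)) = 0.394
Qp = 0.394 = Kp, so the system is already at equilibrium.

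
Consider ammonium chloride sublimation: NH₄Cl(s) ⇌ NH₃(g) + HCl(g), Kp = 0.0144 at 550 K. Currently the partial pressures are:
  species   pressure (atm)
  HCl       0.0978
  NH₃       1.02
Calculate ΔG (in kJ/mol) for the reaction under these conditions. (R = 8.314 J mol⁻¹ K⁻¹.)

(NH₄Cl is a pure solid — omitted from Qp.)
Qp = P(NH₃)·P(HCl) = (1.02)·(0.0978) = 0.0998
ΔG = RT ln(Qp/Kp) = (8.314 J mol⁻¹ K⁻¹)(550 K) × ln(0.0998/0.0144)
   = (4.573 kJ/mol)(1.936) = 8.85 kJ/mol
ΔG > 0, so the forward reaction is non-spontaneous (proceeds in reverse).

ΔG = 8.85 kJ/mol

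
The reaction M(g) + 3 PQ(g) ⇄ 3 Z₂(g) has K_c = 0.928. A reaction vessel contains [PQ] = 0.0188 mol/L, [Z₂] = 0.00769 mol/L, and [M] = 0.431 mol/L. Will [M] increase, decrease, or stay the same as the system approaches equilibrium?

decrease

Q_c = [Z₂]³ / ([M]·[PQ]³) = (0.00769)³ / ((0.431)·(0.0188)³) = 0.159
Q_c = 0.159 < K_c = 0.928: net forward reaction.
M is a reactant, so it decreases.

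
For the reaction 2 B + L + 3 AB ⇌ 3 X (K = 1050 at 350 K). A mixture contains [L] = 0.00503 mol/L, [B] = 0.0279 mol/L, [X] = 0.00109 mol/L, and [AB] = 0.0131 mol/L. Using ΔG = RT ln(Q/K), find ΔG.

ΔG = -5.72 kJ/mol

Q = [X]³ / ([B]²·[L]·[AB]³) = (0.00109)³ / ((0.0279)²·(0.00503)·(0.0131)³) = 147
ΔG = RT ln(Q/K) = (8.314 J mol⁻¹ K⁻¹)(350 K) × ln(147/1050)
   = (2.910 kJ/mol)(-1.966) = -5.72 kJ/mol
ΔG < 0, so the forward reaction is spontaneous (proceeds forward).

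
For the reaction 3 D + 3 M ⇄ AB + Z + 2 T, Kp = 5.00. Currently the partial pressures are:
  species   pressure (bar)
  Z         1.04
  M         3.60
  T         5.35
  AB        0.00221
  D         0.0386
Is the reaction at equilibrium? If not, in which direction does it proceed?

Qp = P(AB)·P(Z)·P(T)² / (P(D)³·P(M)³) = (0.00221)·(1.04)·(5.35)² / ((0.0386)³·(3.60)³) = 24.5
Qp = 24.5 > Kp = 5.00, so the reverse reaction proceeds.

reverse (toward reactants)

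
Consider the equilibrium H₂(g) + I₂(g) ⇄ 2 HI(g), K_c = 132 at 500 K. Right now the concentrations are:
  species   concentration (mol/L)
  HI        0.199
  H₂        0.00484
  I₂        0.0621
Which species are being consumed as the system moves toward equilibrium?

none (at equilibrium)

Q_c = [HI]² / ([H₂]·[I₂]) = (0.199)² / ((0.00484)·(0.0621)) = 132
Q_c = 132 = K_c; the system is at equilibrium.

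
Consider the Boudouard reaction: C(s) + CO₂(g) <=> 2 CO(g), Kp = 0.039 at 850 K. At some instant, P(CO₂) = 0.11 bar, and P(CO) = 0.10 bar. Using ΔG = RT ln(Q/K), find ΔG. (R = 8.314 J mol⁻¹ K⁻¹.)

(C is a pure solid — omitted from Qp.)
Qp = P(CO)² / P(CO₂) = (0.10)² / (0.11) = 0.0909
ΔG = RT ln(Qp/Kp) = (8.314 J mol⁻¹ K⁻¹)(850 K) × ln(0.0909/0.039)
   = (7.067 kJ/mol)(0.8462) = 5.98 kJ/mol
ΔG > 0, so the forward reaction is non-spontaneous (proceeds in reverse).

ΔG = 5.98 kJ/mol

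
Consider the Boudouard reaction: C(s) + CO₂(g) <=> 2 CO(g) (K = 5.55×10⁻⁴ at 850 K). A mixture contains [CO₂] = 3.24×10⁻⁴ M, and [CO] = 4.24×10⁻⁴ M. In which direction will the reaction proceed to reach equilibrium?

neither direction; the system is at equilibrium

(C is a pure solid — omitted from Q.)
Q = [CO]² / [CO₂] = (4.24×10⁻⁴)² / (3.24×10⁻⁴) = 5.55×10⁻⁴
Q = 5.55×10⁻⁴ = K, so the system is already at equilibrium.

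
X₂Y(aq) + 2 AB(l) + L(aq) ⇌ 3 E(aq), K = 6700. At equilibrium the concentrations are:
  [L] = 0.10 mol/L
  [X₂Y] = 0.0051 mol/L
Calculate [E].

(AB is a pure liquid — omitted from K.)
At equilibrium, K = [E]³ / ([X₂Y]·[L]) = 6700.
([E])³ / ((0.0051)·(0.10)) = 6700
[E]³ = 3.42 ⇒ [E] = 1.5 mol/L

[E] = 1.5 mol/L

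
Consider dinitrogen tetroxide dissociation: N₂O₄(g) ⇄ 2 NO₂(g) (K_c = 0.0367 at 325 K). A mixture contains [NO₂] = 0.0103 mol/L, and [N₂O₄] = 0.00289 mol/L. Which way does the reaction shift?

Q_c = [NO₂]² / [N₂O₄] = (0.0103)² / (0.00289) = 0.0367
Q_c = 0.0367 = K_c, so the system is already at equilibrium.

neither direction; the system is at equilibrium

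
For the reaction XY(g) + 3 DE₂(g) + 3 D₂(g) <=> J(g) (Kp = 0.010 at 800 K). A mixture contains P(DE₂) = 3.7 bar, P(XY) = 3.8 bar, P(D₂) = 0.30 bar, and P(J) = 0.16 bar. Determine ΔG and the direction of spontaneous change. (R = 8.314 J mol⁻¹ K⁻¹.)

Qp = P(J) / (P(XY)·P(DE₂)³·P(D₂)³) = (0.16) / ((3.8)·(3.7)³·(0.30)³) = 0.0308
ΔG = RT ln(Qp/Kp) = (8.314 J mol⁻¹ K⁻¹)(800 K) × ln(0.0308/0.010)
   = (6.651 kJ/mol)(1.125) = 7.48 kJ/mol
ΔG > 0, so the forward reaction is non-spontaneous (proceeds in reverse).

ΔG = 7.48 kJ/mol; the forward reaction is non-spontaneous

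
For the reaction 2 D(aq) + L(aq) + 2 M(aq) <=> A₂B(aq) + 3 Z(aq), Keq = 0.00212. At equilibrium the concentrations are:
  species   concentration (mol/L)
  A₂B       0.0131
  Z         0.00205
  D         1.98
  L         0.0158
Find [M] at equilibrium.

At equilibrium, Keq = [A₂B]·[Z]³ / ([D]²·[L]·[M]²) = 0.00212.
(0.0131)·(0.00205)³ / ((1.98)²·(0.0158)·([M])²) = 0.00212
[M]² = 8.59×10⁻⁷ ⇒ [M] = 9.27×10⁻⁴ mol/L

[M] = 9.27×10⁻⁴ mol/L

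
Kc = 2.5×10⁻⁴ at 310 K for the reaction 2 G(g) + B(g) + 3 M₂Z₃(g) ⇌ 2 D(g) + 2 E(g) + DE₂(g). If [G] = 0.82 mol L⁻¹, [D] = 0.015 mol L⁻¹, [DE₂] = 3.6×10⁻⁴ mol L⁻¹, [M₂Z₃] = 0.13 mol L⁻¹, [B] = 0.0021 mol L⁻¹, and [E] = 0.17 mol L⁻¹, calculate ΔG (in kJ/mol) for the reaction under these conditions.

ΔG = 2.85 kJ/mol

Qc = [D]²·[E]²·[DE₂] / ([G]²·[B]·[M₂Z₃]³) = (0.015)²·(0.17)²·(3.6×10⁻⁴) / ((0.82)²·(0.0021)·(0.13)³) = 7.55×10⁻⁴
ΔG = RT ln(Qc/Kc) = (8.314 J mol⁻¹ K⁻¹)(310 K) × ln(7.55×10⁻⁴/2.5×10⁻⁴)
   = (2.577 kJ/mol)(1.105) = 2.85 kJ/mol
ΔG > 0, so the forward reaction is non-spontaneous (proceeds in reverse).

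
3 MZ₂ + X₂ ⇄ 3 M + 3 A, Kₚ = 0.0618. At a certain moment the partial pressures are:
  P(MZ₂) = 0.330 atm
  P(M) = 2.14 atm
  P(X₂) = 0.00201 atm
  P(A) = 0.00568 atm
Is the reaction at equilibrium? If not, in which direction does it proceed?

Qₚ = P(M)³·P(A)³ / (P(MZ₂)³·P(X₂)) = (2.14)³·(0.00568)³ / ((0.330)³·(0.00201)) = 0.0249
Qₚ = 0.0249 < Kₚ = 0.0618, so the forward reaction proceeds.

in the forward direction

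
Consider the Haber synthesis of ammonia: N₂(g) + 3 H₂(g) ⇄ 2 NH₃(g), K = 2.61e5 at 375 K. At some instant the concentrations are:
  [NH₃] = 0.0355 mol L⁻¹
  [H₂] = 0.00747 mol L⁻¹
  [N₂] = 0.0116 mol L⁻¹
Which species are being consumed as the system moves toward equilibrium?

Q = [NH₃]² / ([N₂]·[H₂]³) = (0.0355)² / ((0.0116)·(0.00747)³) = 2.61e5
Q = 2.61e5 = K; the system is at equilibrium.

none (at equilibrium)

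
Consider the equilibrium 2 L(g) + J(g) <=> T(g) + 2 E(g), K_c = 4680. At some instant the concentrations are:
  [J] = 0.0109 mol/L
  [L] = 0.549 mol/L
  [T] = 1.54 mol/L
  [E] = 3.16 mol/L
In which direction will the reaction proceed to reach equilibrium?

Q_c = [T]·[E]² / ([L]²·[J]) = (1.54)·(3.16)² / ((0.549)²·(0.0109)) = 4680
Q_c = 4680 = K_c, so the system is already at equilibrium.

no net change (already at equilibrium)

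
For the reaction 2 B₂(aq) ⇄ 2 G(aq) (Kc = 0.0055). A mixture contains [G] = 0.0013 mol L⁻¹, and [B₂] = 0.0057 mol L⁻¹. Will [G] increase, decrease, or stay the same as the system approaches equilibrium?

decrease

Qc = [G]² / [B₂]² = (0.0013)² / (0.0057)² = 0.052
Qc = 0.052 > Kc = 0.0055: net reverse reaction.
G is a product, so it decreases.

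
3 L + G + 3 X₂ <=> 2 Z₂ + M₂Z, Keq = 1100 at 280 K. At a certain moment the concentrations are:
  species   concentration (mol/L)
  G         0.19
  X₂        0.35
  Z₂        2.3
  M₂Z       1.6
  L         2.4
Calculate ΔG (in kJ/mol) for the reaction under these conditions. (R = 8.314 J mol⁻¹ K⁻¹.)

Q = [Z₂]²·[M₂Z] / ([L]³·[G]·[X₂]³) = (2.3)²·(1.6) / ((2.4)³·(0.19)·(0.35)³) = 75.2
ΔG = RT ln(Q/Keq) = (8.314 J mol⁻¹ K⁻¹)(280 K) × ln(75.2/1100)
   = (2.328 kJ/mol)(-2.683) = -6.25 kJ/mol
ΔG < 0, so the forward reaction is spontaneous (proceeds forward).

ΔG = -6.25 kJ/mol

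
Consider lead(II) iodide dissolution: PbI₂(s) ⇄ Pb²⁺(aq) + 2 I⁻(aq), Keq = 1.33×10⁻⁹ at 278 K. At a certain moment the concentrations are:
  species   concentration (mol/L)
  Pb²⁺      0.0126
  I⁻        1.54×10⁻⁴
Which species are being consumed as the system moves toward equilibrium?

(PbI₂ is a pure solid — omitted from Q.)
Q = [Pb²⁺]·[I⁻]² = (0.0126)·(1.54×10⁻⁴)² = 2.99×10⁻¹⁰
Q = 2.99×10⁻¹⁰ < Keq = 1.33×10⁻⁹: net forward reaction.

PbI₂ (reactants)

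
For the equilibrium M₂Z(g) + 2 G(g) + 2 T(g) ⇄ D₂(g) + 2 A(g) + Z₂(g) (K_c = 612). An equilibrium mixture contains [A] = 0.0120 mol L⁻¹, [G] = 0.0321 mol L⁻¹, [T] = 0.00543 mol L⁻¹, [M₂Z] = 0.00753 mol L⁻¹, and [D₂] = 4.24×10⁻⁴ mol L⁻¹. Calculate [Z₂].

At equilibrium, K_c = [D₂]·[A]²·[Z₂] / ([M₂Z]·[G]²·[T]²) = 612.
(4.24×10⁻⁴)·(0.0120)²·([Z₂]) / ((0.00753)·(0.0321)²·(0.00543)²) = 612
[Z₂] = 2.29 mol L⁻¹

[Z₂] = 2.29 mol L⁻¹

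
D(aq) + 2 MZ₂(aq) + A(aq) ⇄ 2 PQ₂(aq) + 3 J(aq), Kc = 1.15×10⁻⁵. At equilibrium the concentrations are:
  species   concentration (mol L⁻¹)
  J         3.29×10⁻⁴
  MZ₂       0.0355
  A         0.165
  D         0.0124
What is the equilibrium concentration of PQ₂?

[PQ₂] = 0.913 mol L⁻¹

At equilibrium, Kc = [PQ₂]²·[J]³ / ([D]·[MZ₂]²·[A]) = 1.15×10⁻⁵.
([PQ₂])²·(3.29×10⁻⁴)³ / ((0.0124)·(0.0355)²·(0.165)) = 1.15×10⁻⁵
[PQ₂]² = 0.833 ⇒ [PQ₂] = 0.913 mol L⁻¹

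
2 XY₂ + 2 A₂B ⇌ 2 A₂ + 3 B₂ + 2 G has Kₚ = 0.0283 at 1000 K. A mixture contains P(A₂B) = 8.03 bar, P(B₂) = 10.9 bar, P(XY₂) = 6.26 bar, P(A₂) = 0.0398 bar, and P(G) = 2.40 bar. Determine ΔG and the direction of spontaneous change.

Qₚ = P(A₂)²·P(B₂)³·P(G)² / (P(XY₂)²·P(A₂B)²) = (0.0398)²·(10.9)³·(2.40)² / ((6.26)²·(8.03)²) = 0.00468
ΔG = RT ln(Qₚ/Kₚ) = (8.314 J mol⁻¹ K⁻¹)(1000 K) × ln(0.00468/0.0283)
   = (8.314 kJ/mol)(-1.800) = -15.0 kJ/mol
ΔG < 0, so the forward reaction is spontaneous (proceeds forward).

ΔG = -15.0 kJ/mol; the forward reaction is spontaneous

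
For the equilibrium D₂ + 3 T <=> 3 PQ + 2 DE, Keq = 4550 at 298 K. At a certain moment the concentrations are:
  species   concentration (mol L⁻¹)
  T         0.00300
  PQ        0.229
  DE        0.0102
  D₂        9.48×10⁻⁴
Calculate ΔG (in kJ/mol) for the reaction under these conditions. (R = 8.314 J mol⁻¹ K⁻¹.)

ΔG = 5.88 kJ/mol

Q = [PQ]³·[DE]² / ([D₂]·[T]³) = (0.229)³·(0.0102)² / ((9.48×10⁻⁴)·(0.00300)³) = 48800
ΔG = RT ln(Q/Keq) = (8.314 J mol⁻¹ K⁻¹)(298 K) × ln(48800/4550)
   = (2.478 kJ/mol)(2.373) = 5.88 kJ/mol
ΔG > 0, so the forward reaction is non-spontaneous (proceeds in reverse).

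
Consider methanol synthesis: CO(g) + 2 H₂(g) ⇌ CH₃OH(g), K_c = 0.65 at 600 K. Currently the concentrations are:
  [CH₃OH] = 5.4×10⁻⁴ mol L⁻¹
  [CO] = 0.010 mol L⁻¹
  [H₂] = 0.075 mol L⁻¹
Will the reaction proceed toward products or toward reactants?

Q_c = [CH₃OH] / ([CO]·[H₂]²) = (5.4×10⁻⁴) / ((0.010)·(0.075)²) = 9.6
Q_c = 9.6 > K_c = 0.65, so the reverse reaction proceeds.

reverse (toward reactants)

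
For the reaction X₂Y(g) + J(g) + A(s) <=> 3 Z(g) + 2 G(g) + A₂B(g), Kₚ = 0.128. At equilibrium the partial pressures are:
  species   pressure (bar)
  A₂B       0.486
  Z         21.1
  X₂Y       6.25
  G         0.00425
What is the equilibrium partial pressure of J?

(A is a pure solid — omitted from Kₚ.)
At equilibrium, Kₚ = P(Z)³·P(G)²·P(A₂B) / (P(X₂Y)·P(J)) = 0.128.
(21.1)³·(0.00425)²·(0.486) / ((6.25)·(P(J))) = 0.128
P(J) = 0.103 bar

P(J) = 0.103 bar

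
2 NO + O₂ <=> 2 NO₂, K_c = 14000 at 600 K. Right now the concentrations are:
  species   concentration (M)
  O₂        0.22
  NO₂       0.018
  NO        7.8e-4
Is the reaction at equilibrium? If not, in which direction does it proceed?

Q_c = [NO₂]² / ([NO]²·[O₂]) = (0.018)² / ((7.8e-4)²·(0.22)) = 2400
Q_c = 2400 < K_c = 14000, so the forward reaction proceeds.

to the right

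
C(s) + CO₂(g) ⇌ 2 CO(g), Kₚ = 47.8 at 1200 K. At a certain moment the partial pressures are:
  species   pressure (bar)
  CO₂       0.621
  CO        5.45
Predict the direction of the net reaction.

at equilibrium

(C is a pure solid — omitted from Qₚ.)
Qₚ = P(CO)² / P(CO₂) = (5.45)² / (0.621) = 47.8
Qₚ = 47.8 = Kₚ, so the system is already at equilibrium.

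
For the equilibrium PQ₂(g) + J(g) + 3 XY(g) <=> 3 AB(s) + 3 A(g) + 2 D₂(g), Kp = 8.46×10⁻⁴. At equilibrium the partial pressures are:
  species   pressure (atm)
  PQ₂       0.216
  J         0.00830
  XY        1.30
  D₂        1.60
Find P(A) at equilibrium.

P(A) = 0.0109 atm

(AB is a pure solid — omitted from Kp.)
At equilibrium, Kp = P(A)³·P(D₂)² / (P(PQ₂)·P(J)·P(XY)³) = 8.46×10⁻⁴.
(P(A))³·(1.60)² / ((0.216)·(0.00830)·(1.30)³) = 8.46×10⁻⁴
P(A)³ = 1.30×10⁻⁶ ⇒ P(A) = 0.0109 atm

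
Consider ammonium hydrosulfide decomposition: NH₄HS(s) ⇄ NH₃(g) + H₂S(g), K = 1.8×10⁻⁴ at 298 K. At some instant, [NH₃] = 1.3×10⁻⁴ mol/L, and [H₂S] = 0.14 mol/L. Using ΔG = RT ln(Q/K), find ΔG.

(NH₄HS is a pure solid — omitted from Q.)
Q = [NH₃]·[H₂S] = (1.3×10⁻⁴)·(0.14) = 1.82×10⁻⁵
ΔG = RT ln(Q/K) = (8.314 J mol⁻¹ K⁻¹)(298 K) × ln(1.82×10⁻⁵/1.8×10⁻⁴)
   = (2.478 kJ/mol)(-2.292) = -5.68 kJ/mol
ΔG < 0, so the forward reaction is spontaneous (proceeds forward).

ΔG = -5.68 kJ/mol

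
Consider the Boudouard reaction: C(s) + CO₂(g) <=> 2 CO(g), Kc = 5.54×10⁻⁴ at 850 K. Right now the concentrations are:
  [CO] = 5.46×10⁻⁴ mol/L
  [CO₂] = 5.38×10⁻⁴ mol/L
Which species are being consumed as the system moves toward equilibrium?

(C is a pure solid — omitted from Qc.)
Qc = [CO]² / [CO₂] = (5.46×10⁻⁴)² / (5.38×10⁻⁴) = 5.54×10⁻⁴
Qc = 5.54×10⁻⁴ = Kc; the system is at equilibrium.

none (at equilibrium)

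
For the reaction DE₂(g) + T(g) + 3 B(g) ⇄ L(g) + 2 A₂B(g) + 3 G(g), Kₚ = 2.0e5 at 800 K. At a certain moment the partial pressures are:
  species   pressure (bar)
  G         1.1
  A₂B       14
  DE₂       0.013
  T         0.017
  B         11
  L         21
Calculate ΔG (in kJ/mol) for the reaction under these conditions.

ΔG = -15.8 kJ/mol

Qₚ = P(L)·P(A₂B)²·P(G)³ / (P(DE₂)·P(T)·P(B)³) = (21)·(14)²·(1.1)³ / ((0.013)·(0.017)·(11)³) = 18600
ΔG = RT ln(Qₚ/Kₚ) = (8.314 J mol⁻¹ K⁻¹)(800 K) × ln(18600/2.0e5)
   = (6.651 kJ/mol)(-2.375) = -15.8 kJ/mol
ΔG < 0, so the forward reaction is spontaneous (proceeds forward).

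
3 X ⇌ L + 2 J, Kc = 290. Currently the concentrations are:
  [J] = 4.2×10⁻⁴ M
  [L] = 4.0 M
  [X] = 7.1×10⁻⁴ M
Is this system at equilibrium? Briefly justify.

no; Q > K, reaction proceeds in reverse

Qc = [L]·[J]² / [X]³ = (4.0)·(4.2×10⁻⁴)² / (7.1×10⁻⁴)³ = 2000
Qc = 2000 > Kc = 290: net reverse reaction.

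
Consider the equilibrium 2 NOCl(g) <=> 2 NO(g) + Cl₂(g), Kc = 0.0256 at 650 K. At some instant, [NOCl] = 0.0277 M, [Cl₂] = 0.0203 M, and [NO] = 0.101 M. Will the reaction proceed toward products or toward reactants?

Qc = [NO]²·[Cl₂] / [NOCl]² = (0.101)²·(0.0203) / (0.0277)² = 0.270
Qc = 0.270 > Kc = 0.0256, so the reverse reaction proceeds.

to the left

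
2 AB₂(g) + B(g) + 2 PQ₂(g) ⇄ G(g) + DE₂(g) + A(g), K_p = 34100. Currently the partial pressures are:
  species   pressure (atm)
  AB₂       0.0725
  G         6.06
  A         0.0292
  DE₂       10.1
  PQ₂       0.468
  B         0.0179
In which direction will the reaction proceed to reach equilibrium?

Q_p = P(G)·P(DE₂)·P(A) / (P(AB₂)²·P(B)·P(PQ₂)²) = (6.06)·(10.1)·(0.0292) / ((0.0725)²·(0.0179)·(0.468)²) = 86700
Q_p = 86700 > K_p = 34100, so the reverse reaction proceeds.

reverse (toward reactants)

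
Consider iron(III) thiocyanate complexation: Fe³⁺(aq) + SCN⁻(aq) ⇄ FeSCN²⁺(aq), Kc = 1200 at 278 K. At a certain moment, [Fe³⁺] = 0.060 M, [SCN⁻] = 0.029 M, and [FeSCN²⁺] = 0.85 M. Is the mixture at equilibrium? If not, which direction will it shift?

no; Q < K, reaction proceeds forward

Qc = [FeSCN²⁺] / ([Fe³⁺]·[SCN⁻]) = (0.85) / ((0.060)·(0.029)) = 490
Qc = 490 < Kc = 1200: net forward reaction.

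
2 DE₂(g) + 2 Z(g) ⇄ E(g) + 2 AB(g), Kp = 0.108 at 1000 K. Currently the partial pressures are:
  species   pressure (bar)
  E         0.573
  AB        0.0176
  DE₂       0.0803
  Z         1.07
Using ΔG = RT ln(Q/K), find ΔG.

ΔG = -12.5 kJ/mol

Qp = P(E)·P(AB)² / (P(DE₂)²·P(Z)²) = (0.573)·(0.0176)² / ((0.0803)²·(1.07)²) = 0.0240
ΔG = RT ln(Qp/Kp) = (8.314 J mol⁻¹ K⁻¹)(1000 K) × ln(0.0240/0.108)
   = (8.314 kJ/mol)(-1.504) = -12.5 kJ/mol
ΔG < 0, so the forward reaction is spontaneous (proceeds forward).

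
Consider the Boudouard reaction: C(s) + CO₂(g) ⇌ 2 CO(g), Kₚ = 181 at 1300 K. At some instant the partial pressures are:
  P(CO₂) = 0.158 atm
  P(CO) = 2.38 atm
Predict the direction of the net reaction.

(C is a pure solid — omitted from Qₚ.)
Qₚ = P(CO)² / P(CO₂) = (2.38)² / (0.158) = 35.9
Qₚ = 35.9 < Kₚ = 181, so the forward reaction proceeds.

in the forward direction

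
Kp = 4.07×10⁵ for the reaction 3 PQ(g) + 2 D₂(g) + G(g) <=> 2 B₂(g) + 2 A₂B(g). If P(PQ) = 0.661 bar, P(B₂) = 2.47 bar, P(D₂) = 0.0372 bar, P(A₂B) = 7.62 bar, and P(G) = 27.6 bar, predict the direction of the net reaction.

Qp = P(B₂)²·P(A₂B)² / (P(PQ)³·P(D₂)²·P(G)) = (2.47)²·(7.62)² / ((0.661)³·(0.0372)²·(27.6)) = 32100
Qp = 32100 < Kp = 4.07×10⁵, so the forward reaction proceeds.

to the right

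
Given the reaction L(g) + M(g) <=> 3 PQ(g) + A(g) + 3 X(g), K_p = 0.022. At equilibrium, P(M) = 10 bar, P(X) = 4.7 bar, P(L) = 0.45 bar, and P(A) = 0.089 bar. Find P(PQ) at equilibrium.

P(PQ) = 0.22 bar

At equilibrium, K_p = P(PQ)³·P(A)·P(X)³ / (P(L)·P(M)) = 0.022.
(P(PQ))³·(0.089)·(4.7)³ / ((0.45)·(10)) = 0.022
P(PQ)³ = 0.0107 ⇒ P(PQ) = 0.22 bar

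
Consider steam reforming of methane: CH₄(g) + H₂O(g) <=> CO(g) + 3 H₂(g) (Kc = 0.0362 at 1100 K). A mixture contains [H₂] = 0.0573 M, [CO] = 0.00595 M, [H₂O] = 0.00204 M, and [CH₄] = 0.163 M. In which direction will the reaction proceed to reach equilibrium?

in the forward direction

Qc = [CO]·[H₂]³ / ([CH₄]·[H₂O]) = (0.00595)·(0.0573)³ / ((0.163)·(0.00204)) = 0.00337
Qc = 0.00337 < Kc = 0.0362, so the forward reaction proceeds.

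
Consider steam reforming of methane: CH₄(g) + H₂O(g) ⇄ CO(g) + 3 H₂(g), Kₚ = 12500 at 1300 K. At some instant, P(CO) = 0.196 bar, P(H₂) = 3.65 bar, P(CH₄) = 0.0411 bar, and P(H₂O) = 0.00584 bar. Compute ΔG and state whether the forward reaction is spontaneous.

ΔG = 12.5 kJ/mol; the forward reaction is non-spontaneous

Qₚ = P(CO)·P(H₂)³ / (P(CH₄)·P(H₂O)) = (0.196)·(3.65)³ / ((0.0411)·(0.00584)) = 39700
ΔG = RT ln(Qₚ/Kₚ) = (8.314 J mol⁻¹ K⁻¹)(1300 K) × ln(39700/12500)
   = (10.81 kJ/mol)(1.156) = 12.5 kJ/mol
ΔG > 0, so the forward reaction is non-spontaneous (proceeds in reverse).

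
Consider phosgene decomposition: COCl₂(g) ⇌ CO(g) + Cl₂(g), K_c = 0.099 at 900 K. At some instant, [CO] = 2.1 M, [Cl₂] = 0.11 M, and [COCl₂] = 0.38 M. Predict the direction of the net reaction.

to the left

Q_c = [CO]·[Cl₂] / [COCl₂] = (2.1)·(0.11) / (0.38) = 0.61
Q_c = 0.61 > K_c = 0.099, so the reverse reaction proceeds.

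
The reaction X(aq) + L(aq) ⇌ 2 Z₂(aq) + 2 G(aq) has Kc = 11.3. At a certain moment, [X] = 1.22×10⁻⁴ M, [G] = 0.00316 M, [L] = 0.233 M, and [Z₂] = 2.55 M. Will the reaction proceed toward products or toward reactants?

forward (toward products)

Qc = [Z₂]²·[G]² / ([X]·[L]) = (2.55)²·(0.00316)² / ((1.22×10⁻⁴)·(0.233)) = 2.28
Qc = 2.28 < Kc = 11.3, so the forward reaction proceeds.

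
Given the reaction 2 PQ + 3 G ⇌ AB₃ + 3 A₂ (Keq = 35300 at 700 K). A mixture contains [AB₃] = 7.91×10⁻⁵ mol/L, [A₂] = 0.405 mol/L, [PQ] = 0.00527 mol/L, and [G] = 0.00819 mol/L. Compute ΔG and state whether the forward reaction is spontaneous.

Q = [AB₃]·[A₂]³ / ([PQ]²·[G]³) = (7.91×10⁻⁵)·(0.405)³ / ((0.00527)²·(0.00819)³) = 3.44×10⁵
ΔG = RT ln(Q/Keq) = (8.314 J mol⁻¹ K⁻¹)(700 K) × ln(3.44×10⁵/35300)
   = (5.820 kJ/mol)(2.277) = 13.3 kJ/mol
ΔG > 0, so the forward reaction is non-spontaneous (proceeds in reverse).

ΔG = 13.3 kJ/mol; the forward reaction is non-spontaneous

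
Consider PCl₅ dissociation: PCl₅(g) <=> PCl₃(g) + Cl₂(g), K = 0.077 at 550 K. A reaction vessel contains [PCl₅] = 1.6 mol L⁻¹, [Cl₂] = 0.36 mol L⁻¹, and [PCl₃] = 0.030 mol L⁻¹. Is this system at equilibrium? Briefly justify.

no; Q < K, reaction proceeds forward

Q = [PCl₃]·[Cl₂] / [PCl₅] = (0.030)·(0.36) / (1.6) = 0.0068
Q = 0.0068 < K = 0.077: net forward reaction.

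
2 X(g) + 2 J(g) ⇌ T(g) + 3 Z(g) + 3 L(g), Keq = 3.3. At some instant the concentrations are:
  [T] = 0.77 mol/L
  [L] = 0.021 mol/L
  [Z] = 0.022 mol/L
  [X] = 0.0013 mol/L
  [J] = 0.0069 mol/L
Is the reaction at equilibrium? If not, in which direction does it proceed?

toward products

Q = [T]·[Z]³·[L]³ / ([X]²·[J]²) = (0.77)·(0.022)³·(0.021)³ / ((0.0013)²·(0.0069)²) = 0.94
Q = 0.94 < Keq = 3.3, so the forward reaction proceeds.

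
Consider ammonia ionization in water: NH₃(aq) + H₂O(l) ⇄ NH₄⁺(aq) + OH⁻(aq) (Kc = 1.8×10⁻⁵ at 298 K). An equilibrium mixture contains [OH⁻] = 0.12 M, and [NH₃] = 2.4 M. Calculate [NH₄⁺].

[NH₄⁺] = 3.6×10⁻⁴ M

(H₂O is a pure liquid — omitted from Kc.)
At equilibrium, Kc = [NH₄⁺]·[OH⁻] / [NH₃] = 1.8×10⁻⁵.
([NH₄⁺])·(0.12) / (2.4) = 1.8×10⁻⁵
[NH₄⁺] = 3.60×10⁻⁴ = 3.6×10⁻⁴ M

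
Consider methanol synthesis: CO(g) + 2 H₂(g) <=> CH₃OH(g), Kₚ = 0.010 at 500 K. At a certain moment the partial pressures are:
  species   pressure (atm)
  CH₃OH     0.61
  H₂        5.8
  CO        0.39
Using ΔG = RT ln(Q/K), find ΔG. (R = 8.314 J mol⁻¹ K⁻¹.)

Qₚ = P(CH₃OH) / (P(CO)·P(H₂)²) = (0.61) / ((0.39)·(5.8)²) = 0.0465
ΔG = RT ln(Qₚ/Kₚ) = (8.314 J mol⁻¹ K⁻¹)(500 K) × ln(0.0465/0.010)
   = (4.157 kJ/mol)(1.537) = 6.39 kJ/mol
ΔG > 0, so the forward reaction is non-spontaneous (proceeds in reverse).

ΔG = 6.39 kJ/mol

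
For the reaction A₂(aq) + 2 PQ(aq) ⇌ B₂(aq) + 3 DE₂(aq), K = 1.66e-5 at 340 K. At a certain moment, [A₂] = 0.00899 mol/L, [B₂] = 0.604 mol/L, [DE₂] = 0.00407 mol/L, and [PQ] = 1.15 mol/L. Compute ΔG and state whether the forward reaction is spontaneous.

Q = [B₂]·[DE₂]³ / ([A₂]·[PQ]²) = (0.604)·(0.00407)³ / ((0.00899)·(1.15)²) = 3.43e-6
ΔG = RT ln(Q/K) = (8.314 J mol⁻¹ K⁻¹)(340 K) × ln(3.43e-6/1.66e-5)
   = (2.827 kJ/mol)(-1.577) = -4.46 kJ/mol
ΔG < 0, so the forward reaction is spontaneous (proceeds forward).

ΔG = -4.46 kJ/mol; the forward reaction is spontaneous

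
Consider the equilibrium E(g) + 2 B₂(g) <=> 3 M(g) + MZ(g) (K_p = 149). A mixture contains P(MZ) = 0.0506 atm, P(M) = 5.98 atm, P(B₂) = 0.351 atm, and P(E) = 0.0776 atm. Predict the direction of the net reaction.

Q_p = P(M)³·P(MZ) / (P(E)·P(B₂)²) = (5.98)³·(0.0506) / ((0.0776)·(0.351)²) = 1130
Q_p = 1130 > K_p = 149, so the reverse reaction proceeds.

in the reverse direction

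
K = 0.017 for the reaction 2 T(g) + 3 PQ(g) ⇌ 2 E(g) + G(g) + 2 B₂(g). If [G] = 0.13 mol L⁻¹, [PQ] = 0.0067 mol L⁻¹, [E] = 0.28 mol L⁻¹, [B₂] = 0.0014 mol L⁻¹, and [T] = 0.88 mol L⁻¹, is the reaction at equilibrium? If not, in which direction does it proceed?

Q = [E]²·[G]·[B₂]² / ([T]²·[PQ]³) = (0.28)²·(0.13)·(0.0014)² / ((0.88)²·(0.0067)³) = 0.086
Q = 0.086 > K = 0.017, so the reverse reaction proceeds.

toward reactants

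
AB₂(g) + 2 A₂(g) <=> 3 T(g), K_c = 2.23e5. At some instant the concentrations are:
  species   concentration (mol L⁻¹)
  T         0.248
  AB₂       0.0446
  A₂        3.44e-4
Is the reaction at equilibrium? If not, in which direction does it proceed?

toward reactants

Q_c = [T]³ / ([AB₂]·[A₂]²) = (0.248)³ / ((0.0446)·(3.44e-4)²) = 2.89e6
Q_c = 2.89e6 > K_c = 2.23e5, so the reverse reaction proceeds.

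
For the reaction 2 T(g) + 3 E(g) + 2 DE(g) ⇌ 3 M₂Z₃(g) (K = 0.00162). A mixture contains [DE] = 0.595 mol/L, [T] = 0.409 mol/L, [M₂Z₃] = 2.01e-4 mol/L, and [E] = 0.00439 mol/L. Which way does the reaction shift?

neither direction; the system is at equilibrium

Q = [M₂Z₃]³ / ([T]²·[E]³·[DE]²) = (2.01e-4)³ / ((0.409)²·(0.00439)³·(0.595)²) = 0.00162
Q = 0.00162 = K, so the system is already at equilibrium.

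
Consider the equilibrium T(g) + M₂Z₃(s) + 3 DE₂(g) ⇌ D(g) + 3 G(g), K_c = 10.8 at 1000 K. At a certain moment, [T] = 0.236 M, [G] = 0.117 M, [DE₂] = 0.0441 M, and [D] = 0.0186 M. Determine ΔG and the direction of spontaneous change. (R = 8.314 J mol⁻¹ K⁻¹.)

(M₂Z₃ is a pure solid — omitted from Q_c.)
Q_c = [D]·[G]³ / ([T]·[DE₂]³) = (0.0186)·(0.117)³ / ((0.236)·(0.0441)³) = 1.47
ΔG = RT ln(Q_c/K_c) = (8.314 J mol⁻¹ K⁻¹)(1000 K) × ln(1.47/10.8)
   = (8.314 kJ/mol)(-1.994) = -16.6 kJ/mol
ΔG < 0, so the forward reaction is spontaneous (proceeds forward).

ΔG = -16.6 kJ/mol; the forward reaction is spontaneous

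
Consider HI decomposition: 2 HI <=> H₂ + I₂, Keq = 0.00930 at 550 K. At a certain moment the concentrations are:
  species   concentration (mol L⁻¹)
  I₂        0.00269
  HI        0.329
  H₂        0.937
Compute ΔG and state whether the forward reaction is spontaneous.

Q = [H₂]·[I₂] / [HI]² = (0.937)·(0.00269) / (0.329)² = 0.0233
ΔG = RT ln(Q/Keq) = (8.314 J mol⁻¹ K⁻¹)(550 K) × ln(0.0233/0.00930)
   = (4.573 kJ/mol)(0.9184) = 4.20 kJ/mol
ΔG > 0, so the forward reaction is non-spontaneous (proceeds in reverse).

ΔG = 4.20 kJ/mol; the forward reaction is non-spontaneous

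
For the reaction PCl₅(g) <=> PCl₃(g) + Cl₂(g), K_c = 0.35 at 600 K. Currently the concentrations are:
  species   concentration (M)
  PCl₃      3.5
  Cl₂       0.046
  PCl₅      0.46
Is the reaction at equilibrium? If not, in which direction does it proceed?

neither direction; the system is at equilibrium

Q_c = [PCl₃]·[Cl₂] / [PCl₅] = (3.5)·(0.046) / (0.46) = 0.35
Q_c = 0.35 = K_c, so the system is already at equilibrium.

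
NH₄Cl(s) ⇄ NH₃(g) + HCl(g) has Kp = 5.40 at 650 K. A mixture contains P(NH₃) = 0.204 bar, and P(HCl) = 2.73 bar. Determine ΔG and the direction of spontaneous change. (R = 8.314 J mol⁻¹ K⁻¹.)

ΔG = -12.3 kJ/mol; the forward reaction is spontaneous

(NH₄Cl is a pure solid — omitted from Qp.)
Qp = P(NH₃)·P(HCl) = (0.204)·(2.73) = 0.557
ΔG = RT ln(Qp/Kp) = (8.314 J mol⁻¹ K⁻¹)(650 K) × ln(0.557/5.40)
   = (5.404 kJ/mol)(-2.272) = -12.3 kJ/mol
ΔG < 0, so the forward reaction is spontaneous (proceeds forward).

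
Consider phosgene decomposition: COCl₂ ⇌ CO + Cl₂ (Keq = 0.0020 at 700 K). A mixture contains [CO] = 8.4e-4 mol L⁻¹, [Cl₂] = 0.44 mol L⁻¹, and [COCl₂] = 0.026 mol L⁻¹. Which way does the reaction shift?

in the reverse direction

Q = [CO]·[Cl₂] / [COCl₂] = (8.4e-4)·(0.44) / (0.026) = 0.014
Q = 0.014 > Keq = 0.0020, so the reverse reaction proceeds.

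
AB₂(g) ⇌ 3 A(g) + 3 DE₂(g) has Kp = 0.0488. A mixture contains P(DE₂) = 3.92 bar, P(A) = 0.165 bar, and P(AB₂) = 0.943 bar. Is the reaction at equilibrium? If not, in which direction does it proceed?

to the left

Qp = P(A)³·P(DE₂)³ / P(AB₂) = (0.165)³·(3.92)³ / (0.943) = 0.287
Qp = 0.287 > Kp = 0.0488, so the reverse reaction proceeds.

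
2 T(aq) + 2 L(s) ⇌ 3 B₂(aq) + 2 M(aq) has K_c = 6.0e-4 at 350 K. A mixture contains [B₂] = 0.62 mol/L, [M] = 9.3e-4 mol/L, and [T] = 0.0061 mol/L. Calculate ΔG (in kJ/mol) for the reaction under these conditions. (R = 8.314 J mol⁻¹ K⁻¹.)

ΔG = 6.47 kJ/mol

(L is a pure solid — omitted from Q_c.)
Q_c = [B₂]³·[M]² / [T]² = (0.62)³·(9.3e-4)² / (0.0061)² = 0.00554
ΔG = RT ln(Q_c/K_c) = (8.314 J mol⁻¹ K⁻¹)(350 K) × ln(0.00554/6.0e-4)
   = (2.910 kJ/mol)(2.223) = 6.47 kJ/mol
ΔG > 0, so the forward reaction is non-spontaneous (proceeds in reverse).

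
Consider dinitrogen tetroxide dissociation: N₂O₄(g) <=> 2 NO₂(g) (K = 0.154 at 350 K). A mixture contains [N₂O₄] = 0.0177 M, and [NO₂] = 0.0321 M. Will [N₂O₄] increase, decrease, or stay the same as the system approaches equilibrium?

decrease

Q = [NO₂]² / [N₂O₄] = (0.0321)² / (0.0177) = 0.0582
Q = 0.0582 < K = 0.154: net forward reaction.
N₂O₄ is a reactant, so it decreases.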